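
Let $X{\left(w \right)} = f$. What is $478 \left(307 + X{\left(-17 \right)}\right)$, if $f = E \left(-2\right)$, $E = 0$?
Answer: $146746$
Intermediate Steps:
$f = 0$ ($f = 0 \left(-2\right) = 0$)
$X{\left(w \right)} = 0$
$478 \left(307 + X{\left(-17 \right)}\right) = 478 \left(307 + 0\right) = 478 \cdot 307 = 146746$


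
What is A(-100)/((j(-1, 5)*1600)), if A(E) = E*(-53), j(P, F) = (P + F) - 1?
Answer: 53/48 ≈ 1.1042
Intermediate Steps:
j(P, F) = -1 + F + P (j(P, F) = (F + P) - 1 = -1 + F + P)
A(E) = -53*E
A(-100)/((j(-1, 5)*1600)) = (-53*(-100))/(((-1 + 5 - 1)*1600)) = 5300/((3*1600)) = 5300/4800 = 5300*(1/4800) = 53/48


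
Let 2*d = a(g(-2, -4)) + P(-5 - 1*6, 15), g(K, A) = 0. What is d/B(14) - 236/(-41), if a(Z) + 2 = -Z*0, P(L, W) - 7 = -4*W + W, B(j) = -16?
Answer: 1149/164 ≈ 7.0061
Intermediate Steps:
P(L, W) = 7 - 3*W (P(L, W) = 7 + (-4*W + W) = 7 - 3*W)
a(Z) = -2 (a(Z) = -2 - Z*0 = -2 + 0 = -2)
d = -20 (d = (-2 + (7 - 3*15))/2 = (-2 + (7 - 45))/2 = (-2 - 38)/2 = (½)*(-40) = -20)
d/B(14) - 236/(-41) = -20/(-16) - 236/(-41) = -20*(-1/16) - 236*(-1/41) = 5/4 + 236/41 = 1149/164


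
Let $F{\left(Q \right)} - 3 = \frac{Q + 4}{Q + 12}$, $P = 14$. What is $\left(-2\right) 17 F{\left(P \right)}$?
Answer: $- \frac{1632}{13} \approx -125.54$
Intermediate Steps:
$F{\left(Q \right)} = 3 + \frac{4 + Q}{12 + Q}$ ($F{\left(Q \right)} = 3 + \frac{Q + 4}{Q + 12} = 3 + \frac{4 + Q}{12 + Q}$)
$\left(-2\right) 17 F{\left(P \right)} = \left(-2\right) 17 \frac{4 \left(10 + 14\right)}{12 + 14} = - 34 \cdot 4 \cdot \frac{1}{26} \cdot 24 = \left(-34\right) \frac{48}{13} = - \frac{1632}{13}$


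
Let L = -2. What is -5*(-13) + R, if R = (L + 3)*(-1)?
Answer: 64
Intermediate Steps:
R = -1 (R = (-2 + 3)*(-1) = 1*(-1) = -1)
-5*(-13) + R = -5*(-13) - 1 = 65 - 1 = 64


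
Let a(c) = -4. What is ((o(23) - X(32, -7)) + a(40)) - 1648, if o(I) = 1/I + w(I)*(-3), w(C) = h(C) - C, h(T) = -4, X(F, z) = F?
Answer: -36868/23 ≈ -1603.0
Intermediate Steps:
w(C) = -4 - C
o(I) = 12 + 1/I + 3*I (o(I) = 1/I + (-4 - I)*(-3) = 1/I + (12 + 3*I) = 12 + 1/I + 3*I)
((o(23) - X(32, -7)) + a(40)) - 1648 = (((12 + 1/23 + 3*23) - 1*32) - 4) - 1648 = (((12 + 1/23 + 69) - 32) - 4) - 1648 = ((1864/23 - 32) - 4) - 1648 = (1128/23 - 4) - 1648 = 1036/23 - 1648 = -36868/23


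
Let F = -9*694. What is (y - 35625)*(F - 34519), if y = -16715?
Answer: 2133640100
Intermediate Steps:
F = -6246
(y - 35625)*(F - 34519) = (-16715 - 35625)*(-6246 - 34519) = -52340*(-40765) = 2133640100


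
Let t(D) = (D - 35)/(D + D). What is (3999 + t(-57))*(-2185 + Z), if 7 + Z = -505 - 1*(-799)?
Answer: -432723122/57 ≈ -7.5916e+6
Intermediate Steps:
Z = 287 (Z = -7 + (-505 - 1*(-799)) = -7 + (-505 + 799) = -7 + 294 = 287)
t(D) = (-35 + D)/(2*D) (t(D) = (-35 + D)/((2*D)) = (-35 + D)*(1/(2*D)) = (-35 + D)/(2*D))
(3999 + t(-57))*(-2185 + Z) = (3999 + (½)*(-35 - 57)/(-57))*(-2185 + 287) = (3999 + (½)*(-1/57)*(-92))*(-1898) = (3999 + 46/57)*(-1898) = (227989/57)*(-1898) = -432723122/57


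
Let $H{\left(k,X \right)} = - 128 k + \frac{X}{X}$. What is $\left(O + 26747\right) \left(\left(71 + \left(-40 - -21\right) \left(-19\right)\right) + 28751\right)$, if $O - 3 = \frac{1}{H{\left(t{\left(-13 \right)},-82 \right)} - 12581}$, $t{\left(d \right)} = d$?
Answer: $\frac{8521523519817}{10916} \approx 7.8065 \cdot 10^{8}$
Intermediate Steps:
$H{\left(k,X \right)} = 1 - 128 k$ ($H{\left(k,X \right)} = - 128 k + 1 = 1 - 128 k$)
$O = \frac{32747}{10916}$ ($O = 3 + \frac{1}{\left(1 - -1664\right) - 12581} = 3 + \frac{1}{\left(1 + 1664\right) - 12581} = 3 + \frac{1}{1665 - 12581} = 3 + \frac{1}{-10916} = 3 - \frac{1}{10916} = \frac{32747}{10916} \approx 2.9999$)
$\left(O + 26747\right) \left(\left(71 + \left(-40 - -21\right) \left(-19\right)\right) + 28751\right) = \left(\frac{32747}{10916} + 26747\right) \left(\left(71 + \left(-40 - -21\right) \left(-19\right)\right) + 28751\right) = \frac{292002999 \left(\left(71 + \left(-40 + 21\right) \left(-19\right)\right) + 28751\right)}{10916} = \frac{292002999 \left(\left(71 - -361\right) + 28751\right)}{10916} = \frac{292002999 \left(\left(71 + 361\right) + 28751\right)}{10916} = \frac{292002999 \left(432 + 28751\right)}{10916} = \frac{292002999}{10916} \cdot 29183 = \frac{8521523519817}{10916}$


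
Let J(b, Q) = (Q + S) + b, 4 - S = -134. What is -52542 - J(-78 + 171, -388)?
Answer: -52385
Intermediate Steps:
S = 138 (S = 4 - 1*(-134) = 4 + 134 = 138)
J(b, Q) = 138 + Q + b (J(b, Q) = (Q + 138) + b = (138 + Q) + b = 138 + Q + b)
-52542 - J(-78 + 171, -388) = -52542 - (138 - 388 + (-78 + 171)) = -52542 - (138 - 388 + 93) = -52542 - 1*(-157) = -52542 + 157 = -52385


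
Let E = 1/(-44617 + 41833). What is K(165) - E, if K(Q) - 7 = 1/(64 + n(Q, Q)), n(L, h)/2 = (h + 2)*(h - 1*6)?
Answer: 518116457/74012640 ≈ 7.0004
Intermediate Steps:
n(L, h) = 2*(-6 + h)*(2 + h) (n(L, h) = 2*((h + 2)*(h - 1*6)) = 2*((2 + h)*(h - 6)) = 2*((2 + h)*(-6 + h)) = 2*((-6 + h)*(2 + h)) = 2*(-6 + h)*(2 + h))
K(Q) = 7 + 1/(40 - 8*Q + 2*Q**2) (K(Q) = 7 + 1/(64 + (-24 - 8*Q + 2*Q**2)) = 7 + 1/(40 - 8*Q + 2*Q**2))
E = -1/2784 (E = 1/(-2784) = -1/2784 ≈ -0.00035920)
K(165) - E = (281 - 56*165 + 14*165**2)/(2*(20 + 165**2 - 4*165)) - 1*(-1/2784) = (281 - 9240 + 14*27225)/(2*(20 + 27225 - 660)) + 1/2784 = (1/2)*(281 - 9240 + 381150)/26585 + 1/2784 = (1/2)*(1/26585)*372191 + 1/2784 = 372191/53170 + 1/2784 = 518116457/74012640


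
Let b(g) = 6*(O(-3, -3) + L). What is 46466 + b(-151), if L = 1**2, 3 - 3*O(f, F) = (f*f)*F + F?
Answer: 46538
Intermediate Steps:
O(f, F) = 1 - F/3 - F*f**2/3 (O(f, F) = 1 - ((f*f)*F + F)/3 = 1 - (f**2*F + F)/3 = 1 - (F*f**2 + F)/3 = 1 - (F + F*f**2)/3 = 1 + (-F/3 - F*f**2/3) = 1 - F/3 - F*f**2/3)
L = 1
b(g) = 72 (b(g) = 6*((1 - 1/3*(-3) - 1/3*(-3)*(-3)**2) + 1) = 6*((1 + 1 - 1/3*(-3)*9) + 1) = 6*((1 + 1 + 9) + 1) = 6*(11 + 1) = 6*12 = 72)
46466 + b(-151) = 46466 + 72 = 46538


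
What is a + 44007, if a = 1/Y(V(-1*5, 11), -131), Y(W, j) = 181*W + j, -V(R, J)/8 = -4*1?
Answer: 249123628/5661 ≈ 44007.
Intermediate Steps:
V(R, J) = 32 (V(R, J) = -(-32) = -8*(-4) = 32)
Y(W, j) = j + 181*W
a = 1/5661 (a = 1/(-131 + 181*32) = 1/(-131 + 5792) = 1/5661 ≈ 0.00017665)
a + 44007 = 1/5661 + 44007 = 249123628/5661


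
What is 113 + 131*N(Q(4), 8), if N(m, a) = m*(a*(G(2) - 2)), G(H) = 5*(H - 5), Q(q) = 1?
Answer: -17703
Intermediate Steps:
G(H) = -25 + 5*H (G(H) = 5*(-5 + H) = -25 + 5*H)
N(m, a) = -17*a*m (N(m, a) = m*(a*((-25 + 5*2) - 2)) = m*(a*((-25 + 10) - 2)) = m*(a*(-15 - 2)) = m*(a*(-17)) = m*(-17*a) = -17*a*m)
113 + 131*N(Q(4), 8) = 113 + 131*(-17*8*1) = 113 + 131*(-136) = 113 - 17816 = -17703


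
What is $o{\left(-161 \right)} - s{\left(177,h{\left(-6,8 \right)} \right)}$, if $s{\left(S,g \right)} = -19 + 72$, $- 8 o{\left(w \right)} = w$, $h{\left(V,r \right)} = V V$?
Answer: $- \frac{263}{8} \approx -32.875$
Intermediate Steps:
$h{\left(V,r \right)} = V^{2}$
$o{\left(w \right)} = - \frac{w}{8}$
$s{\left(S,g \right)} = 53$
$o{\left(-161 \right)} - s{\left(177,h{\left(-6,8 \right)} \right)} = \left(- \frac{1}{8}\right) \left(-161\right) - 53 = \frac{161}{8} - 53 = - \frac{263}{8}$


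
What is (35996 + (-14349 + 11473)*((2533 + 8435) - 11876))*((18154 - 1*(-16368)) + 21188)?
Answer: 147486876840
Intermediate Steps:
(35996 + (-14349 + 11473)*((2533 + 8435) - 11876))*((18154 - 1*(-16368)) + 21188) = (35996 - 2876*(10968 - 11876))*((18154 + 16368) + 21188) = (35996 - 2876*(-908))*(34522 + 21188) = (35996 + 2611408)*55710 = 2647404*55710 = 147486876840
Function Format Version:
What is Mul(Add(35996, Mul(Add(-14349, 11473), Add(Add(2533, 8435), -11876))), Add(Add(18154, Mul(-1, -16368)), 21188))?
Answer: 147486876840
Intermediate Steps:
Mul(Add(35996, Mul(Add(-14349, 11473), Add(Add(2533, 8435), -11876))), Add(Add(18154, Mul(-1, -16368)), 21188)) = Mul(Add(35996, Mul(-2876, Add(10968, -11876))), Add(Add(18154, 16368), 21188)) = Mul(Add(35996, Mul(-2876, -908)), Add(34522, 21188)) = Mul(Add(35996, 2611408), 55710) = Mul(2647404, 55710) = 147486876840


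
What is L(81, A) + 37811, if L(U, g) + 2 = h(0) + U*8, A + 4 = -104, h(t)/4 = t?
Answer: 38457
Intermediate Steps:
h(t) = 4*t
A = -108 (A = -4 - 104 = -108)
L(U, g) = -2 + 8*U (L(U, g) = -2 + (4*0 + U*8) = -2 + (0 + 8*U) = -2 + 8*U)
L(81, A) + 37811 = (-2 + 8*81) + 37811 = (-2 + 648) + 37811 = 646 + 37811 = 38457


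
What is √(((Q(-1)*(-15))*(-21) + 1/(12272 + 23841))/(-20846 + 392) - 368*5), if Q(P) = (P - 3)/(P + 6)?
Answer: I*√20488137212319982590/105522186 ≈ 42.895*I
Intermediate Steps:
Q(P) = (-3 + P)/(6 + P)
√(((Q(-1)*(-15))*(-21) + 1/(12272 + 23841))/(-20846 + 392) - 368*5) = √(((((-3 - 1)/(6 - 1))*(-15))*(-21) + 1/(12272 + 23841))/(-20846 + 392) - 368*5) = √((((-4/5)*(-15))*(-21) + 1/36113)/(-20454) - 1840) = √(((((⅕)*(-4))*(-15))*(-21) + 1/36113)*(-1/20454) - 1840) = √((-⅘*(-15)*(-21) + 1/36113)*(-1/20454) - 1840) = √((12*(-21) + 1/36113)*(-1/20454) - 1840) = √((-252 + 1/36113)*(-1/20454) - 1840) = √(-9100475/36113*(-1/20454) - 1840) = √(9100475/738655302 - 1840) = √(-1359116655205/738655302) = I*√20488137212319982590/105522186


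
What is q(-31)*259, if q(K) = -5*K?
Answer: 40145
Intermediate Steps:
q(-31)*259 = -5*(-31)*259 = 155*259 = 40145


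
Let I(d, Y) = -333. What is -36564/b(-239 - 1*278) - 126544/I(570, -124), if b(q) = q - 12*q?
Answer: 64316356/172161 ≈ 373.58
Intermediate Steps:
b(q) = -11*q
-36564/b(-239 - 1*278) - 126544/I(570, -124) = -36564*(-1/(11*(-239 - 1*278))) - 126544/(-333) = -36564*(-1/(11*(-239 - 278))) - 126544*(-1/333) = -36564/((-11*(-517))) + 126544/333 = -36564/5687 + 126544/333 = -36564*1/5687 + 126544/333 = -3324/517 + 126544/333 = 64316356/172161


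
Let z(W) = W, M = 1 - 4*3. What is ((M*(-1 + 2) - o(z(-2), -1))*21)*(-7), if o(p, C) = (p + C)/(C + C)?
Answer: 3675/2 ≈ 1837.5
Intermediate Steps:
M = -11 (M = 1 - 12 = -11)
o(p, C) = (C + p)/(2*C) (o(p, C) = (C + p)/((2*C)) = (C + p)*(1/(2*C)) = (C + p)/(2*C))
((M*(-1 + 2) - o(z(-2), -1))*21)*(-7) = ((-11*(-1 + 2) - (-1 - 2)/(2*(-1)))*21)*(-7) = ((-11*1 - (-1)*(-3)/2)*21)*(-7) = ((-11 - 1*3/2)*21)*(-7) = ((-11 - 3/2)*21)*(-7) = -25/2*21*(-7) = -525/2*(-7) = 3675/2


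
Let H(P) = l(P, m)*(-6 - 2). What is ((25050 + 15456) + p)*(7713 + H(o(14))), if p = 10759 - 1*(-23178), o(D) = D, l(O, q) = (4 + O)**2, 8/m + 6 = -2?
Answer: 381222603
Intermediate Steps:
m = -1 (m = 8/(-6 - 2) = 8/(-8) = 8*(-1/8) = -1)
p = 33937 (p = 10759 + 23178 = 33937)
H(P) = -8*(4 + P)**2 (H(P) = (4 + P)**2*(-6 - 2) = (4 + P)**2*(-8) = -8*(4 + P)**2)
((25050 + 15456) + p)*(7713 + H(o(14))) = ((25050 + 15456) + 33937)*(7713 - 8*(4 + 14)**2) = (40506 + 33937)*(7713 - 8*18**2) = 74443*(7713 - 8*324) = 74443*(7713 - 2592) = 74443*5121 = 381222603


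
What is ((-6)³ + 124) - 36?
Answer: -128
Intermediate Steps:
((-6)³ + 124) - 36 = (-216 + 124) - 36 = -92 - 36 = -128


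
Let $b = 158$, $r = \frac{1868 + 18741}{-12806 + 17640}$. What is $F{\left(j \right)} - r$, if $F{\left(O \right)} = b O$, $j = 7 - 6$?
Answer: $\frac{743163}{4834} \approx 153.74$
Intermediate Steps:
$r = \frac{20609}{4834} \approx 4.2633$
$j = 1$ ($j = 7 - 6 = 1$)
$F{\left(O \right)} = 158 O$
$F{\left(j \right)} - r = 158 \cdot 1 - \frac{20609}{4834} = 158 - \frac{20609}{4834} = \frac{743163}{4834}$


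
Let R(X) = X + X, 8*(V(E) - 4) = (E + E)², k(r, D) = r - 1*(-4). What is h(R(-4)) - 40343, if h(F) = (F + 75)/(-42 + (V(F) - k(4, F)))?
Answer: -564869/14 ≈ -40348.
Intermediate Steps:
k(r, D) = 4 + r (k(r, D) = r + 4 = 4 + r)
V(E) = 4 + E²/2 (V(E) = 4 + (E + E)²/8 = 4 + (2*E)²/8 = 4 + (4*E²)/8 = 4 + E²/2)
R(X) = 2*X
h(F) = (75 + F)/(-46 + F²/2) (h(F) = (F + 75)/(-42 + ((4 + F²/2) - (4 + 4))) = (75 + F)/(-42 + ((4 + F²/2) - 1*8)) = (75 + F)/(-42 + ((4 + F²/2) - 8)) = (75 + F)/(-42 + (-4 + F²/2)) = (75 + F)/(-46 + F²/2))
h(R(-4)) - 40343 = 2*(75 + 2*(-4))/(-92 + (2*(-4))²) - 40343 = 2*(75 - 8)/(-92 + (-8)²) - 40343 = 2*67/(-92 + 64) - 40343 = 2*67/(-28) - 40343 = 2*(-1/28)*67 - 40343 = -67/14 - 40343 = -564869/14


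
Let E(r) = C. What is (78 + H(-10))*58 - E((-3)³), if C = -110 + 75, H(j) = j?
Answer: 3979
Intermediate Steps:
C = -35
E(r) = -35
(78 + H(-10))*58 - E((-3)³) = (78 - 10)*58 - 1*(-35) = 68*58 + 35 = 3944 + 35 = 3979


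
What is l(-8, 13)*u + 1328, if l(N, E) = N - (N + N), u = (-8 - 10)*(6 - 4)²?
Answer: 752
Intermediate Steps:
u = -72 (u = -18*2² = -18*4 = -72)
l(N, E) = -N (l(N, E) = N - 2*N = -N)
l(-8, 13)*u + 1328 = -1*(-8)*(-72) + 1328 = 8*(-72) + 1328 = -576 + 1328 = 752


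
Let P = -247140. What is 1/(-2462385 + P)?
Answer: -1/2709525 ≈ -3.6907e-7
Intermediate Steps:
1/(-2462385 + P) = 1/(-2462385 - 247140) = 1/(-2709525) = -1/2709525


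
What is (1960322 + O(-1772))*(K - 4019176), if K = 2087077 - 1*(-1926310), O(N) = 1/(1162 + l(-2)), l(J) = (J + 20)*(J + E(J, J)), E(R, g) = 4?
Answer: -13595268267273/1198 ≈ -1.1348e+10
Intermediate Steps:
l(J) = (4 + J)*(20 + J) (l(J) = (J + 20)*(J + 4) = (20 + J)*(4 + J) = (4 + J)*(20 + J))
O(N) = 1/1198 (O(N) = 1/(1162 + (80 + (-2)² + 24*(-2))) = 1/(1162 + (80 + 4 - 48)) = 1/(1162 + 36) = 1/1198)
K = 4013387 (K = 2087077 + 1926310 = 4013387)
(1960322 + O(-1772))*(K - 4019176) = (1960322 + 1/1198)*(4013387 - 4019176) = (2348465757/1198)*(-5789) = -13595268267273/1198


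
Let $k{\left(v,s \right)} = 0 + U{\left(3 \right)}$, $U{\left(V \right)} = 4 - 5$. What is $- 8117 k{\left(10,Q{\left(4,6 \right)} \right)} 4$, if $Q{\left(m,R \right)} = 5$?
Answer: $32468$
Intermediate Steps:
$U{\left(V \right)} = -1$ ($U{\left(V \right)} = 4 - 5 = -1$)
$k{\left(v,s \right)} = -1$ ($k{\left(v,s \right)} = 0 - 1 = -1$)
$- 8117 k{\left(10,Q{\left(4,6 \right)} \right)} 4 = - 8117 \left(\left(-1\right) 4\right) = \left(-8117\right) \left(-4\right) = 32468$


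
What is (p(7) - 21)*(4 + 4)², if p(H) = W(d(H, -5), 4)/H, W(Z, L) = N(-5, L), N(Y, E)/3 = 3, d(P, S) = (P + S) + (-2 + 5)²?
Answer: -8832/7 ≈ -1261.7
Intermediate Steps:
d(P, S) = 9 + P + S (d(P, S) = (P + S) + 3² = (P + S) + 9 = 9 + P + S)
N(Y, E) = 9 (N(Y, E) = 3*3 = 9)
W(Z, L) = 9
p(H) = 9/H
(p(7) - 21)*(4 + 4)² = (9/7 - 21)*(4 + 4)² = (9*(⅐) - 21)*8² = (9/7 - 21)*64 = -138/7*64 = -8832/7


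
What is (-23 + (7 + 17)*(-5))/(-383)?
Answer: 143/383 ≈ 0.37337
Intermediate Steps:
(-23 + (7 + 17)*(-5))/(-383) = (-23 + 24*(-5))*(-1/383) = (-23 - 120)*(-1/383) = -143*(-1/383) = 143/383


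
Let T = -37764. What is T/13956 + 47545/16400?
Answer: 736807/3814640 ≈ 0.19315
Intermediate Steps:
T/13956 + 47545/16400 = -37764/13956 + 47545/16400 = -37764*1/13956 + 47545*(1/16400) = -3147/1163 + 9509/3280 = 736807/3814640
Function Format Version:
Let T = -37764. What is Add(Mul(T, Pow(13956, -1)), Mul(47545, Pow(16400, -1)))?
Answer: Rational(736807, 3814640) ≈ 0.19315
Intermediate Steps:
Add(Mul(T, Pow(13956, -1)), Mul(47545, Pow(16400, -1))) = Add(Mul(-37764, Pow(13956, -1)), Mul(47545, Pow(16400, -1))) = Add(Mul(-37764, Rational(1, 13956)), Mul(47545, Rational(1, 16400))) = Add(Rational(-3147, 1163), Rational(9509, 3280)) = Rational(736807, 3814640)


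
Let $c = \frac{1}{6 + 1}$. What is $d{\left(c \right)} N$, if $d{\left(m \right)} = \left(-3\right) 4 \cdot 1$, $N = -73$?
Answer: $876$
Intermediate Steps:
$c = \frac{1}{7} \approx 0.14286$
$d{\left(m \right)} = -12$ ($d{\left(m \right)} = \left(-12\right) 1 = -12$)
$d{\left(c \right)} N = \left(-12\right) \left(-73\right) = 876$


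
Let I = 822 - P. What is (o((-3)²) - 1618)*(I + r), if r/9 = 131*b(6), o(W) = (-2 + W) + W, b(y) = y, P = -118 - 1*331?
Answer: -13368690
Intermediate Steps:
P = -449 (P = -118 - 331 = -449)
o(W) = -2 + 2*W
r = 7074 (r = 9*(131*6) = 9*786 = 7074)
I = 1271 (I = 822 - 1*(-449) = 822 + 449 = 1271)
(o((-3)²) - 1618)*(I + r) = ((-2 + 2*(-3)²) - 1618)*(1271 + 7074) = ((-2 + 2*9) - 1618)*8345 = ((-2 + 18) - 1618)*8345 = (16 - 1618)*8345 = -1602*8345 = -13368690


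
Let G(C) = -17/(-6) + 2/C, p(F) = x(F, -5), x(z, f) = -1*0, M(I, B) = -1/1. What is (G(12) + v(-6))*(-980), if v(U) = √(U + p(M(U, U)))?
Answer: -2940 - 980*I*√6 ≈ -2940.0 - 2400.5*I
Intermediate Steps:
M(I, B) = -1 (M(I, B) = -1*1 = -1)
x(z, f) = 0
p(F) = 0
v(U) = √U (v(U) = √(U + 0) = √U)
G(C) = 17/6 + 2/C (G(C) = -17*(-⅙) + 2/C = 17/6 + 2/C)
(G(12) + v(-6))*(-980) = ((17/6 + 2/12) + √(-6))*(-980) = ((17/6 + 2*(1/12)) + I*√6)*(-980) = ((17/6 + ⅙) + I*√6)*(-980) = (3 + I*√6)*(-980) = -2940 - 980*I*√6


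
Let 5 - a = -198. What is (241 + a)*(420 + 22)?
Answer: 196248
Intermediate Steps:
a = 203 (a = 5 - 1*(-198) = 5 + 198 = 203)
(241 + a)*(420 + 22) = (241 + 203)*(420 + 22) = 444*442 = 196248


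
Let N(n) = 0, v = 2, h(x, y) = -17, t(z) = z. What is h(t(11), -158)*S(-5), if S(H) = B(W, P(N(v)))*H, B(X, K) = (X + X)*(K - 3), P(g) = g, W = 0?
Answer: 0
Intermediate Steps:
B(X, K) = 2*X*(-3 + K) (B(X, K) = (2*X)*(-3 + K) = 2*X*(-3 + K))
S(H) = 0 (S(H) = (2*0*(-3 + 0))*H = (2*0*(-3))*H = 0*H = 0)
h(t(11), -158)*S(-5) = -17*0 = 0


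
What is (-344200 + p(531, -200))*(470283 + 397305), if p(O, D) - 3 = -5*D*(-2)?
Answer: -300356362836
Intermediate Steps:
p(O, D) = 3 + 10*D (p(O, D) = 3 - 5*D*(-2) = 3 + 10*D)
(-344200 + p(531, -200))*(470283 + 397305) = (-344200 + (3 + 10*(-200)))*(470283 + 397305) = (-344200 + (3 - 2000))*867588 = (-344200 - 1997)*867588 = -346197*867588 = -300356362836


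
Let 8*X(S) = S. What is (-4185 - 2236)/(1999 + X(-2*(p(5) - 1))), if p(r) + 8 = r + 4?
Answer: -6421/1999 ≈ -3.2121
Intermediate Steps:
p(r) = -4 + r (p(r) = -8 + (r + 4) = -8 + (4 + r) = -4 + r)
X(S) = S/8
(-4185 - 2236)/(1999 + X(-2*(p(5) - 1))) = (-4185 - 2236)/(1999 + (-2*((-4 + 5) - 1))/8) = -6421/(1999 + (-2*(1 - 1))/8) = -6421/(1999 + (-2*0)/8) = -6421/(1999 + (⅛)*0) = -6421/(1999 + 0) = -6421/1999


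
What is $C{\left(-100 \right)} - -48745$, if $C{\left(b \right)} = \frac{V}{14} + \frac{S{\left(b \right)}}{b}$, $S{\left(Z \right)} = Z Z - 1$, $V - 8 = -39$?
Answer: $\frac{34049957}{700} \approx 48643.0$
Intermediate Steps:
$V = -31$ ($V = 8 - 39 = -31$)
$S{\left(Z \right)} = -1 + Z^{2}$ ($S{\left(Z \right)} = Z^{2} - 1 = -1 + Z^{2}$)
$C{\left(b \right)} = - \frac{31}{14} + \frac{-1 + b^{2}}{b}$
$C{\left(-100 \right)} - -48745 = \left(- \frac{31}{14} - 100 - \frac{1}{-100}\right) - -48745 = \left(- \frac{31}{14} - 100 - - \frac{1}{100}\right) + 48745 = \left(- \frac{31}{14} - 100 + \frac{1}{100}\right) + 48745 = - \frac{71543}{700} + 48745 = \frac{34049957}{700}$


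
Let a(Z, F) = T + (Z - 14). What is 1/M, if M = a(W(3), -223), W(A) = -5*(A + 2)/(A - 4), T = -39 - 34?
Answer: -1/62 ≈ -0.016129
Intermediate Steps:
T = -73
W(A) = -5*(2 + A)/(-4 + A)
a(Z, F) = -87 + Z (a(Z, F) = -73 + (Z - 14) = -73 + (-14 + Z) = -87 + Z)
M = -62 (M = -87 + 5*(-2 - 1*3)/(-4 + 3) = -87 + 5*(-2 - 3)/(-1) = -87 + 5*(-1)*(-5) = -87 + 25 = -62)
1/M = 1/(-62) = -1/62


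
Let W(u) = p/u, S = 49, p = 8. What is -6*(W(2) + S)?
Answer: -318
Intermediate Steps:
W(u) = 8/u
-6*(W(2) + S) = -6*(8/2 + 49) = -6*(8*(1/2) + 49) = -6*(4 + 49) = -6*53 = -318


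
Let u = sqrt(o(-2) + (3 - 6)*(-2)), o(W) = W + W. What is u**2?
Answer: 2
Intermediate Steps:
o(W) = 2*W
u = sqrt(2) (u = sqrt(2*(-2) + (3 - 6)*(-2)) = sqrt(-4 - 3*(-2)) = sqrt(-4 + 6) = sqrt(2) ≈ 1.4142)
u**2 = (sqrt(2))**2 = 2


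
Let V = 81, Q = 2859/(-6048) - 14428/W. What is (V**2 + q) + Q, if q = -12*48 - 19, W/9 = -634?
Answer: 1271339129/213024 ≈ 5968.1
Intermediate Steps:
W = -5706 (W = 9*(-634) = -5706)
Q = 437945/213024 (Q = 2859/(-6048) - 14428/(-5706) = 2859*(-1/6048) - 14428*(-1/5706) = -953/2016 + 7214/2853 = 437945/213024 ≈ 2.0558)
q = -595 (q = -576 - 19 = -595)
(V**2 + q) + Q = (81**2 - 595) + 437945/213024 = (6561 - 595) + 437945/213024 = 5966 + 437945/213024 = 1271339129/213024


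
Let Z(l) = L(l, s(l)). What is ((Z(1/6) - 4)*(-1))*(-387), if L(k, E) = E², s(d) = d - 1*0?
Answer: -6149/4 ≈ -1537.3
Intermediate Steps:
s(d) = d (s(d) = d + 0 = d)
Z(l) = l²
((Z(1/6) - 4)*(-1))*(-387) = (((1/6)² - 4)*(-1))*(-387) = (((1*(⅙))² - 4)*(-1))*(-387) = (((⅙)² - 4)*(-1))*(-387) = ((1/36 - 4)*(-1))*(-387) = -143/36*(-1)*(-387) = (143/36)*(-387) = -6149/4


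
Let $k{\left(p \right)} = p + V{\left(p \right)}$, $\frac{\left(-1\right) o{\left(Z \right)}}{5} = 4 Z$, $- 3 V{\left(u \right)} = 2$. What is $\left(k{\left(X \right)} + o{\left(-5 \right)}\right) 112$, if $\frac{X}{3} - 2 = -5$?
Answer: $\frac{30352}{3} \approx 10117.0$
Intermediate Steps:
$X = -9$ ($X = 6 + 3 \left(-5\right) = 6 - 15 = -9$)
$V{\left(u \right)} = - \frac{2}{3}$ ($V{\left(u \right)} = \left(- \frac{1}{3}\right) 2 = - \frac{2}{3}$)
$o{\left(Z \right)} = - 20 Z$ ($o{\left(Z \right)} = - 5 \cdot 4 Z = - 20 Z$)
$k{\left(p \right)} = - \frac{2}{3} + p$ ($k{\left(p \right)} = p - \frac{2}{3} = - \frac{2}{3} + p$)
$\left(k{\left(X \right)} + o{\left(-5 \right)}\right) 112 = \left(\left(- \frac{2}{3} - 9\right) - -100\right) 112 = \left(- \frac{29}{3} + 100\right) 112 = \frac{271}{3} \cdot 112 = \frac{30352}{3}$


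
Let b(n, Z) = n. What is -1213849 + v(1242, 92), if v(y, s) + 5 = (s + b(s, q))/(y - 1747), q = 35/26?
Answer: -612996454/505 ≈ -1.2139e+6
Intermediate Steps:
q = 35/26 (q = 35*(1/26) = 35/26 ≈ 1.3462)
v(y, s) = -5 + 2*s/(-1747 + y) (v(y, s) = -5 + (s + s)/(y - 1747) = -5 + (2*s)/(-1747 + y) = -5 + 2*s/(-1747 + y))
-1213849 + v(1242, 92) = -1213849 + (8735 - 5*1242 + 2*92)/(-1747 + 1242) = -1213849 + (8735 - 6210 + 184)/(-505) = -1213849 - 1/505*2709 = -1213849 - 2709/505 = -612996454/505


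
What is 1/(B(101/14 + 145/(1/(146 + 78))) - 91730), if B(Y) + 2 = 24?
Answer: -1/91708 ≈ -1.0904e-5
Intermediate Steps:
B(Y) = 22 (B(Y) = -2 + 24 = 22)
1/(B(101/14 + 145/(1/(146 + 78))) - 91730) = 1/(22 - 91730) = 1/(-91708) = -1/91708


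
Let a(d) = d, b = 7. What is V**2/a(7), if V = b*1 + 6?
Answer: 169/7 ≈ 24.143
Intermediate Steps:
V = 13 (V = 7*1 + 6 = 7 + 6 = 13)
V**2/a(7) = 13**2/7 = 169*(1/7) = 169/7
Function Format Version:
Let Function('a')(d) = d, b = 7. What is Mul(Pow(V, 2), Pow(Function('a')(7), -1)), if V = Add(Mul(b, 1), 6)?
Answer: Rational(169, 7) ≈ 24.143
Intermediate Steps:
V = 13 (V = Add(Mul(7, 1), 6) = Add(7, 6) = 13)
Mul(Pow(V, 2), Pow(Function('a')(7), -1)) = Mul(Pow(13, 2), Pow(7, -1)) = Mul(169, Rational(1, 7)) = Rational(169, 7)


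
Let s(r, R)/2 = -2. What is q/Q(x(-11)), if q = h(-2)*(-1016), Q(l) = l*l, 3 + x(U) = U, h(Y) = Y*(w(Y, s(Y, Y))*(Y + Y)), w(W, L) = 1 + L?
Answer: 6096/49 ≈ 124.41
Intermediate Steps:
s(r, R) = -4 (s(r, R) = 2*(-2) = -4)
h(Y) = -6*Y² (h(Y) = Y*((1 - 4)*(Y + Y)) = Y*(-6*Y) = -6*Y²)
x(U) = -3 + U
Q(l) = l²
q = 24384 (q = -6*(-2)²*(-1016) = -6*4*(-1016) = -24*(-1016) = 24384)
q/Q(x(-11)) = 24384/((-3 - 11)²) = 24384/((-14)²) = 24384/196 = 24384*(1/196) = 6096/49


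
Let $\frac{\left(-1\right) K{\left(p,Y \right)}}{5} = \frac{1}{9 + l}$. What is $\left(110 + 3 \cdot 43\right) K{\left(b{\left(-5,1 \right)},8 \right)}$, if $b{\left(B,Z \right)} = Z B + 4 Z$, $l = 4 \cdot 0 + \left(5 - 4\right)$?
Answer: $- \frac{239}{2} \approx -119.5$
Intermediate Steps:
$l = 1$ ($l = 0 + 1 = 1$)
$b{\left(B,Z \right)} = 4 Z + B Z$ ($b{\left(B,Z \right)} = B Z + 4 Z = 4 Z + B Z$)
$K{\left(p,Y \right)} = - \frac{1}{2}$ ($K{\left(p,Y \right)} = - \frac{5}{9 + 1} = - \frac{5}{10} = \left(-5\right) \frac{1}{10} = - \frac{1}{2}$)
$\left(110 + 3 \cdot 43\right) K{\left(b{\left(-5,1 \right)},8 \right)} = \left(110 + 3 \cdot 43\right) \left(- \frac{1}{2}\right) = \left(110 + 129\right) \left(- \frac{1}{2}\right) = 239 \left(- \frac{1}{2}\right) = - \frac{239}{2}$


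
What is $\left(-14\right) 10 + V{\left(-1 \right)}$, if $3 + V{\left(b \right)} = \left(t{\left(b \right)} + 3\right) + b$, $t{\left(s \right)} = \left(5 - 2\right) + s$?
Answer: $-139$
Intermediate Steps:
$t{\left(s \right)} = 3 + s$
$V{\left(b \right)} = 3 + 2 b$ ($V{\left(b \right)} = -3 + \left(\left(\left(3 + b\right) + 3\right) + b\right) = -3 + \left(\left(6 + b\right) + b\right) = -3 + \left(6 + 2 b\right) = 3 + 2 b$)
$\left(-14\right) 10 + V{\left(-1 \right)} = \left(-14\right) 10 + \left(3 + 2 \left(-1\right)\right) = -140 + \left(3 - 2\right) = -140 + 1 = -139$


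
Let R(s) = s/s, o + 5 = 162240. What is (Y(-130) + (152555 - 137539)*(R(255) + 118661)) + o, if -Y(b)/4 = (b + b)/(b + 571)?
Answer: 785857955747/441 ≈ 1.7820e+9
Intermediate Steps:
o = 162235 (o = -5 + 162240 = 162235)
R(s) = 1
Y(b) = -8*b/(571 + b) (Y(b) = -4*(b + b)/(b + 571) = -4*2*b/(571 + b) = -8*b/(571 + b))
(Y(-130) + (152555 - 137539)*(R(255) + 118661)) + o = (-8*(-130)/(571 - 130) + (152555 - 137539)*(1 + 118661)) + 162235 = (-8*(-130)/441 + 15016*118662) + 162235 = (-8*(-130)*1/441 + 1781828592) + 162235 = (1040/441 + 1781828592) + 162235 = 785786410112/441 + 162235 = 785857955747/441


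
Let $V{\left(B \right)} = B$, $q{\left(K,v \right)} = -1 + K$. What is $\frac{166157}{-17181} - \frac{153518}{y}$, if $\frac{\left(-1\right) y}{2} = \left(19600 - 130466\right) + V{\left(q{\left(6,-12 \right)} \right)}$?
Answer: $- \frac{334561484}{32283099} \approx -10.363$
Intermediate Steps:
$y = 221722$ ($y = - 2 \left(\left(19600 - 130466\right) + \left(-1 + 6\right)\right) = - 2 \left(-110866 + 5\right) = \left(-2\right) \left(-110861\right) = 221722$)
$\frac{166157}{-17181} - \frac{153518}{y} = \frac{166157}{-17181} - \frac{153518}{221722} = 166157 \left(- \frac{1}{17181}\right) - \frac{1301}{1879} = - \frac{166157}{17181} - \frac{1301}{1879} = - \frac{334561484}{32283099}$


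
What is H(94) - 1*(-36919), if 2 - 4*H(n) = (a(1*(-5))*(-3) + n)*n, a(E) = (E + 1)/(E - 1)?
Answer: 69515/2 ≈ 34758.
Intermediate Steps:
a(E) = (1 + E)/(-1 + E)
H(n) = ½ - n*(-2 + n)/4 (H(n) = ½ - (((1 + 1*(-5))/(-1 + 1*(-5)))*(-3) + n)*n/4 = ½ - (((1 - 5)/(-1 - 5))*(-3) + n)*n/4 = ½ - ((-4/(-6))*(-3) + n)*n/4 = ½ - (-⅙*(-4)*(-3) + n)*n/4 = ½ - ((⅔)*(-3) + n)*n/4 = ½ - (-2 + n)*n/4 = ½ - n*(-2 + n)/4)
H(94) - 1*(-36919) = (½ + (½)*94 - ¼*94²) - 1*(-36919) = (½ + 47 - ¼*8836) + 36919 = (½ + 47 - 2209) + 36919 = -4323/2 + 36919 = 69515/2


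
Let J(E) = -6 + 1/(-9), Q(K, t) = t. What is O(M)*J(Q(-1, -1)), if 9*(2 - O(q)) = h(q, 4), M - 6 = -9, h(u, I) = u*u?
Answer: -55/9 ≈ -6.1111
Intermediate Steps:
h(u, I) = u²
M = -3 (M = 6 - 9 = -3)
O(q) = 2 - q²/9
J(E) = -55/9 (J(E) = -6 - ⅑ = -55/9)
O(M)*J(Q(-1, -1)) = (2 - ⅑*(-3)²)*(-55/9) = (2 - ⅑*9)*(-55/9) = (2 - 1)*(-55/9) = 1*(-55/9) = -55/9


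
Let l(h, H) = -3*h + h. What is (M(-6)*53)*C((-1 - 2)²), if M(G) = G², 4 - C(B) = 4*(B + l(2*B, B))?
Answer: 213696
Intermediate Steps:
l(h, H) = -2*h
C(B) = 4 + 12*B (C(B) = 4 - 4*(B - 4*B) = 4 - 4*(-3*B) = 4 - (-12)*B = 4 + 12*B)
(M(-6)*53)*C((-1 - 2)²) = ((-6)²*53)*(4 + 12*(-1 - 2)²) = (36*53)*(4 + 12*(-3)²) = 1908*(4 + 12*9) = 1908*(4 + 108) = 1908*112 = 213696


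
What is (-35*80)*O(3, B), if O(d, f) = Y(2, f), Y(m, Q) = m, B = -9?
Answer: -5600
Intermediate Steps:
O(d, f) = 2
(-35*80)*O(3, B) = -35*80*2 = -2800*2 = -5600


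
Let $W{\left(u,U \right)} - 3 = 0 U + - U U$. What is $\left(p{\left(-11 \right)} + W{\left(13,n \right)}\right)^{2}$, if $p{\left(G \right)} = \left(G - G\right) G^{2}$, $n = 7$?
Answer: $2116$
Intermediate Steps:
$W{\left(u,U \right)} = 3 - U^{2}$ ($W{\left(u,U \right)} = 3 + \left(0 U + - U U\right) = 3 + \left(0 - U^{2}\right) = 3 - U^{2}$)
$p{\left(G \right)} = 0$ ($p{\left(G \right)} = 0 G^{2} = 0$)
$\left(p{\left(-11 \right)} + W{\left(13,n \right)}\right)^{2} = \left(0 + \left(3 - 7^{2}\right)\right)^{2} = \left(0 + \left(3 - 49\right)\right)^{2} = \left(0 - 46\right)^{2} = \left(-46\right)^{2} = 2116$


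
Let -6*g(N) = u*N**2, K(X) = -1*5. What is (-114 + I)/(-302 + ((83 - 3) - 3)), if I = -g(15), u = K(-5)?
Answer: 67/50 ≈ 1.3400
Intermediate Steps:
K(X) = -5
u = -5
g(N) = 5*N**2/6 (g(N) = -(-5)*N**2/6 = 5*N**2/6)
I = -375/2 (I = -5*15**2/6 = -5*225/6 = -1*375/2 = -375/2 ≈ -187.50)
(-114 + I)/(-302 + ((83 - 3) - 3)) = (-114 - 375/2)/(-302 + ((83 - 3) - 3)) = -603/(2*(-302 + (80 - 3))) = -603/(2*(-302 + 77)) = -603/2/(-225) = -603/2*(-1/225) = 67/50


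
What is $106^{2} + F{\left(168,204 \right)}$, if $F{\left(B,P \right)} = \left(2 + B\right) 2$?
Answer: $11576$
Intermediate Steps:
$F{\left(B,P \right)} = 4 + 2 B$
$106^{2} + F{\left(168,204 \right)} = 106^{2} + \left(4 + 2 \cdot 168\right) = 11236 + \left(4 + 336\right) = 11236 + 340 = 11576$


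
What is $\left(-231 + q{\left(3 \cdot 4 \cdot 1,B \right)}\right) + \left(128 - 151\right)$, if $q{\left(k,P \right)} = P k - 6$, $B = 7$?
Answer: $-176$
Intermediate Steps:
$q{\left(k,P \right)} = -6 + P k$
$\left(-231 + q{\left(3 \cdot 4 \cdot 1,B \right)}\right) + \left(128 - 151\right) = \left(-231 - \left(6 - 7 \cdot 3 \cdot 4 \cdot 1\right)\right) + \left(128 - 151\right) = \left(-231 - \left(6 - 7 \cdot 12 \cdot 1\right)\right) - 23 = \left(-231 + \left(-6 + 7 \cdot 12\right)\right) - 23 = \left(-231 + \left(-6 + 84\right)\right) - 23 = \left(-231 + 78\right) - 23 = -153 - 23 = -176$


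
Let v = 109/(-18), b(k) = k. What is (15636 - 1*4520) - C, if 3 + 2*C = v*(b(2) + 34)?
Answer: 22453/2 ≈ 11227.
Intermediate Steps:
v = -109/18 (v = 109*(-1/18) = -109/18 ≈ -6.0556)
C = -221/2 (C = -3/2 + (-109*(2 + 34)/18)/2 = -3/2 + (-109/18*36)/2 = -3/2 + (½)*(-218) = -3/2 - 109 = -221/2 ≈ -110.50)
(15636 - 1*4520) - C = (15636 - 1*4520) - 1*(-221/2) = (15636 - 4520) + 221/2 = 11116 + 221/2 = 22453/2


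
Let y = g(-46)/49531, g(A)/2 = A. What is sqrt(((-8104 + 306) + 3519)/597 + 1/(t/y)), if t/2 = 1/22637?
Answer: 13*I*sqrt(145855449317829)/29570007 ≈ 5.3095*I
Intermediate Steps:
g(A) = 2*A
t = 2/22637 ≈ 8.8351e-5
y = -92/49531 (y = (2*(-46))/49531 = -92*1/49531 = -92/49531 ≈ -0.0018574)
sqrt(((-8104 + 306) + 3519)/597 + 1/(t/y)) = sqrt(((-8104 + 306) + 3519)/597 + 1/(2/(22637*(-92/49531)))) = sqrt((-7798 + 3519)*(1/597) + 1/((2/22637)*(-49531/92))) = sqrt(-4279*1/597 + 1/(-49531/1041302)) = sqrt(-4279/597 - 1041302/49531) = sqrt(-833600443/29570007) = 13*I*sqrt(145855449317829)/29570007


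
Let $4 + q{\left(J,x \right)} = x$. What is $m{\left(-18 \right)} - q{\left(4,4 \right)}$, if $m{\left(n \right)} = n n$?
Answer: $324$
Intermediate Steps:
$m{\left(n \right)} = n^{2}$
$q{\left(J,x \right)} = -4 + x$
$m{\left(-18 \right)} - q{\left(4,4 \right)} = \left(-18\right)^{2} - \left(-4 + 4\right) = 324 - 0 = 324 + 0 = 324$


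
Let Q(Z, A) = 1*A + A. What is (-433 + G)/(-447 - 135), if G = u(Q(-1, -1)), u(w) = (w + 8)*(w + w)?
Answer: 457/582 ≈ 0.78522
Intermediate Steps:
Q(Z, A) = 2*A (Q(Z, A) = A + A = 2*A)
u(w) = 2*w*(8 + w) (u(w) = (8 + w)*(2*w) = 2*w*(8 + w))
G = -24 (G = 2*(2*(-1))*(8 + 2*(-1)) = 2*(-2)*(8 - 2) = 2*(-2)*6 = -24)
(-433 + G)/(-447 - 135) = (-433 - 24)/(-447 - 135) = -457/(-582) = -457*(-1/582) = 457/582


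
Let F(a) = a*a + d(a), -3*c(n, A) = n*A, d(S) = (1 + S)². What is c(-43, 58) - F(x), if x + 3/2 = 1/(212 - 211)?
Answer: 4985/6 ≈ 830.83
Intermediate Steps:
x = -½ (x = -3/2 + 1/(212 - 211) = -3/2 + 1/1 = -3/2 + 1 = -½ ≈ -0.50000)
c(n, A) = -A*n/3 (c(n, A) = -n*A/3 = -A*n/3)
F(a) = a² + (1 + a)² (F(a) = a*a + (1 + a)² = a² + (1 + a)²)
c(-43, 58) - F(x) = -⅓*58*(-43) - ((-½)² + (1 - ½)²) = 2494/3 - (¼ + (½)²) = 2494/3 - (¼ + ¼) = 2494/3 - 1*½ = 2494/3 - ½ = 4985/6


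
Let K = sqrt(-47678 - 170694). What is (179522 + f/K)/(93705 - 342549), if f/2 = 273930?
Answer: -89761/124422 + 45655*I*sqrt(54593)/2264190082 ≈ -0.72142 + 0.0047113*I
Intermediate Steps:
f = 547860 (f = 2*273930 = 547860)
K = 2*I*sqrt(54593) (K = sqrt(-218372) = 2*I*sqrt(54593) ≈ 467.3*I)
(179522 + f/K)/(93705 - 342549) = (179522 + 547860/((2*I*sqrt(54593))))/(93705 - 342549) = (179522 + 547860*(-I*sqrt(54593)/109186))/(-248844) = (179522 - 273930*I*sqrt(54593)/54593)*(-1/248844) = -89761/124422 + 45655*I*sqrt(54593)/2264190082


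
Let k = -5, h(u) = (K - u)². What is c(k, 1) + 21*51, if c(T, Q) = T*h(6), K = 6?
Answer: 1071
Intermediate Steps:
h(u) = (6 - u)²
c(T, Q) = 0 (c(T, Q) = T*(-6 + 6)² = T*0² = T*0 = 0)
c(k, 1) + 21*51 = 0 + 21*51 = 0 + 1071 = 1071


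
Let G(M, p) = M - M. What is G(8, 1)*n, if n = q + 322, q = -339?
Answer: 0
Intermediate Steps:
G(M, p) = 0
n = -17 (n = -339 + 322 = -17)
G(8, 1)*n = 0*(-17) = 0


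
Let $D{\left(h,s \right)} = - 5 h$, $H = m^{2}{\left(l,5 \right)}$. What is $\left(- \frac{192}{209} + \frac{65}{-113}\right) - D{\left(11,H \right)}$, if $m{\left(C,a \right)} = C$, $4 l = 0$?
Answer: $\frac{1263654}{23617} \approx 53.506$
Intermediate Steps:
$l = 0$ ($l = \frac{1}{4} \cdot 0 = 0$)
$H = 0$ ($H = 0^{2} = 0$)
$\left(- \frac{192}{209} + \frac{65}{-113}\right) - D{\left(11,H \right)} = \left(- \frac{192}{209} + \frac{65}{-113}\right) - \left(-5\right) 11 = \left(\left(-192\right) \frac{1}{209} + 65 \left(- \frac{1}{113}\right)\right) - -55 = \left(- \frac{192}{209} - \frac{65}{113}\right) + 55 = - \frac{35281}{23617} + 55 = \frac{1263654}{23617}$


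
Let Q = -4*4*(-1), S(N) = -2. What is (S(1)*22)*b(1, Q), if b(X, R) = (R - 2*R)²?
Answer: -11264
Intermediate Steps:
Q = 16 (Q = -16*(-1) = 16)
b(X, R) = R² (b(X, R) = (-R)² = R²)
(S(1)*22)*b(1, Q) = -2*22*16² = -44*256 = -11264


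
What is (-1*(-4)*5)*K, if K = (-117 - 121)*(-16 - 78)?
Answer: 447440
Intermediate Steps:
K = 22372 (K = -238*(-94) = 22372)
(-1*(-4)*5)*K = (-1*(-4)*5)*22372 = (4*5)*22372 = 20*22372 = 447440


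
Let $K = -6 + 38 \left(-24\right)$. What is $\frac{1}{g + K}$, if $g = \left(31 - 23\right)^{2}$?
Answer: $- \frac{1}{854} \approx -0.001171$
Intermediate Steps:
$K = -918$ ($K = -6 - 912 = -918$)
$g = 64$ ($g = 8^{2} = 64$)
$\frac{1}{g + K} = \frac{1}{64 - 918} = \frac{1}{-854} = - \frac{1}{854}$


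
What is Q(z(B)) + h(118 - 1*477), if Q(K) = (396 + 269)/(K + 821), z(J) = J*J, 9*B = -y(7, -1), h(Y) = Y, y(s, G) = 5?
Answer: -23828969/66526 ≈ -358.19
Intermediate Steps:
B = -5/9 (B = (-1*5)/9 = (⅑)*(-5) = -5/9 ≈ -0.55556)
z(J) = J²
Q(K) = 665/(821 + K)
Q(z(B)) + h(118 - 1*477) = 665/(821 + (-5/9)²) + (118 - 1*477) = 665/(821 + 25/81) + (118 - 477) = 665/(66526/81) - 359 = 665*(81/66526) - 359 = 53865/66526 - 359 = -23828969/66526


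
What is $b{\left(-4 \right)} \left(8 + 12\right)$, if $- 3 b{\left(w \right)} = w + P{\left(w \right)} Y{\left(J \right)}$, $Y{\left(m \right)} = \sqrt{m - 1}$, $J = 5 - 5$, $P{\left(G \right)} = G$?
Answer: $\frac{80}{3} + \frac{80 i}{3} \approx 26.667 + 26.667 i$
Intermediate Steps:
$J = 0$ ($J = 5 - 5 = 0$)
$Y{\left(m \right)} = \sqrt{-1 + m}$
$b{\left(w \right)} = - \frac{w}{3} - \frac{i w}{3}$ ($b{\left(w \right)} = - \frac{w + w \sqrt{-1 + 0}}{3} = - \frac{w + w \sqrt{-1}}{3} = - \frac{w + w i}{3} = - \frac{w + i w}{3} = - \frac{w}{3} - \frac{i w}{3}$)
$b{\left(-4 \right)} \left(8 + 12\right) = \frac{1}{3} \left(-4\right) \left(-1 - i\right) \left(8 + 12\right) = \left(\frac{4}{3} + \frac{4 i}{3}\right) 20 = \frac{80}{3} + \frac{80 i}{3}$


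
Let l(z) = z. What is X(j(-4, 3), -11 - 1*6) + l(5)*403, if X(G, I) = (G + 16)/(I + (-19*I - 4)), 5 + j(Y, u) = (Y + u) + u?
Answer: 608543/302 ≈ 2015.0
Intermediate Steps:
j(Y, u) = -5 + Y + 2*u (j(Y, u) = -5 + ((Y + u) + u) = -5 + (Y + 2*u) = -5 + Y + 2*u)
X(G, I) = (16 + G)/(-4 - 18*I) (X(G, I) = (16 + G)/(I + (-4 - 19*I)) = (16 + G)/(-4 - 18*I))
X(j(-4, 3), -11 - 1*6) + l(5)*403 = (-16 - (-5 - 4 + 2*3))/(2*(2 + 9*(-11 - 1*6))) + 5*403 = (-16 - (-5 - 4 + 6))/(2*(2 + 9*(-11 - 6))) + 2015 = (-16 - 1*(-3))/(2*(2 + 9*(-17))) + 2015 = (-16 + 3)/(2*(2 - 153)) + 2015 = (1/2)*(-13)/(-151) + 2015 = (1/2)*(-1/151)*(-13) + 2015 = 13/302 + 2015 = 608543/302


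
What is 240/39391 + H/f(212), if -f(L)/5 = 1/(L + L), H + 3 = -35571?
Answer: 594149265216/196955 ≈ 3.0167e+6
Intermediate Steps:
H = -35574 (H = -3 - 35571 = -35574)
f(L) = -5/(2*L) (f(L) = -5/(L + L) = -5*1/(2*L) = -5/(2*L))
240/39391 + H/f(212) = 240/39391 - 35574/((-5/2/212)) = 240*(1/39391) - 35574/((-5/2*1/212)) = 240/39391 - 35574/(-5/424) = 240/39391 - 35574*(-424/5) = 240/39391 + 15083376/5 = 594149265216/196955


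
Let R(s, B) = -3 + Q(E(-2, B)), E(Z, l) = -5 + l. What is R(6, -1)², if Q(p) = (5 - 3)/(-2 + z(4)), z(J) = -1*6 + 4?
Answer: 49/4 ≈ 12.250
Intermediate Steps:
z(J) = -2 (z(J) = -6 + 4 = -2)
Q(p) = -½ (Q(p) = (5 - 3)/(-2 - 2) = 2/(-4) = 2*(-¼) = -½)
R(s, B) = -7/2 (R(s, B) = -3 - ½ = -7/2)
R(6, -1)² = (-7/2)² = 49/4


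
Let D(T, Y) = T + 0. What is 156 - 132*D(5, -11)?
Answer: -504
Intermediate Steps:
D(T, Y) = T
156 - 132*D(5, -11) = 156 - 132*5 = 156 - 660 = -504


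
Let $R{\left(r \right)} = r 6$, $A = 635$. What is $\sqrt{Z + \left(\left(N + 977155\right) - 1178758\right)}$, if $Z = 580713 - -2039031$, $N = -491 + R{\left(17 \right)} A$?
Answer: $2 \sqrt{620605} \approx 1575.6$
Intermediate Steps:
$R{\left(r \right)} = 6 r$
$N = 64279$ ($N = -491 + 6 \cdot 17 \cdot 635 = -491 + 102 \cdot 635 = -491 + 64770 = 64279$)
$Z = 2619744$ ($Z = 580713 + 2039031 = 2619744$)
$\sqrt{Z + \left(\left(N + 977155\right) - 1178758\right)} = \sqrt{2619744 + \left(\left(64279 + 977155\right) - 1178758\right)} = \sqrt{2619744 + \left(1041434 - 1178758\right)} = \sqrt{2619744 - 137324} = \sqrt{2482420} = 2 \sqrt{620605}$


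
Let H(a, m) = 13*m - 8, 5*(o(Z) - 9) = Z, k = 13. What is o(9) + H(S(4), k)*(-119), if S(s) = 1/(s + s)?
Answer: -95741/5 ≈ -19148.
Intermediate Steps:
S(s) = 1/(2*s)
o(Z) = 9 + Z/5
H(a, m) = -8 + 13*m
o(9) + H(S(4), k)*(-119) = (9 + (⅕)*9) + (-8 + 13*13)*(-119) = (9 + 9/5) + (-8 + 169)*(-119) = 54/5 + 161*(-119) = 54/5 - 19159 = -95741/5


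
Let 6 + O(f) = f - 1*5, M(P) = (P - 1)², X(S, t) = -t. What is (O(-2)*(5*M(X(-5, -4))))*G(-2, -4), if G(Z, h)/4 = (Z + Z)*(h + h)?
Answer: -74880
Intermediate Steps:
M(P) = (-1 + P)²
G(Z, h) = 16*Z*h (G(Z, h) = 4*((Z + Z)*(h + h)) = 4*((2*Z)*(2*h)) = 4*(4*Z*h) = 16*Z*h)
O(f) = -11 + f (O(f) = -6 + (f - 1*5) = -6 + (f - 5) = -6 + (-5 + f) = -11 + f)
(O(-2)*(5*M(X(-5, -4))))*G(-2, -4) = ((-11 - 2)*(5*(-1 - 1*(-4))²))*(16*(-2)*(-4)) = -65*(-1 + 4)²*128 = -65*3²*128 = -65*9*128 = -13*45*128 = -585*128 = -74880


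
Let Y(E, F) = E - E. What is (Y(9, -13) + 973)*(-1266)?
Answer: -1231818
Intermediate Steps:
Y(E, F) = 0
(Y(9, -13) + 973)*(-1266) = (0 + 973)*(-1266) = 973*(-1266) = -1231818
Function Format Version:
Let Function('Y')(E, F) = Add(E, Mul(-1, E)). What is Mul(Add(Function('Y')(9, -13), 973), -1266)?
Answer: -1231818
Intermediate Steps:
Function('Y')(E, F) = 0
Mul(Add(Function('Y')(9, -13), 973), -1266) = Mul(Add(0, 973), -1266) = Mul(973, -1266) = -1231818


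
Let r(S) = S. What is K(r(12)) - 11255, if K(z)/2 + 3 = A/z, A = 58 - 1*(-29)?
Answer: -22493/2 ≈ -11247.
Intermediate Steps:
A = 87 (A = 58 + 29 = 87)
K(z) = -6 + 174/z (K(z) = -6 + 2*(87/z) = -6 + 174/z)
K(r(12)) - 11255 = (-6 + 174/12) - 11255 = (-6 + 174*(1/12)) - 11255 = (-6 + 29/2) - 11255 = 17/2 - 11255 = -22493/2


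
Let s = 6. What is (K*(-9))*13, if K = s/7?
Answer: -702/7 ≈ -100.29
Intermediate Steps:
K = 6/7 ≈ 0.85714
(K*(-9))*13 = ((6/7)*(-9))*13 = -54/7*13 = -702/7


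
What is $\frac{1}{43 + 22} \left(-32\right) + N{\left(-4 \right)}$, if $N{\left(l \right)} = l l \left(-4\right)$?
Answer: $- \frac{4192}{65} \approx -64.492$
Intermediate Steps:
$N{\left(l \right)} = - 4 l^{2}$ ($N{\left(l \right)} = l^{2} \left(-4\right) = - 4 l^{2}$)
$\frac{1}{43 + 22} \left(-32\right) + N{\left(-4 \right)} = \frac{1}{43 + 22} \left(-32\right) - 4 \left(-4\right)^{2} = \frac{1}{65} \left(-32\right) - 64 = - \frac{32}{65} - 64 = - \frac{4192}{65}$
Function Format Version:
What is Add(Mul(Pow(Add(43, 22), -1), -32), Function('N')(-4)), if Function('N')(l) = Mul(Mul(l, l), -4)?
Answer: Rational(-4192, 65) ≈ -64.492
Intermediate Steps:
Function('N')(l) = Mul(-4, Pow(l, 2)) (Function('N')(l) = Mul(Pow(l, 2), -4) = Mul(-4, Pow(l, 2)))
Add(Mul(Pow(Add(43, 22), -1), -32), Function('N')(-4)) = Add(Mul(Pow(Add(43, 22), -1), -32), Mul(-4, Pow(-4, 2))) = Add(Mul(Pow(65, -1), -32), Mul(-4, 16)) = Add(Mul(Rational(1, 65), -32), -64) = Add(Rational(-32, 65), -64) = Rational(-4192, 65)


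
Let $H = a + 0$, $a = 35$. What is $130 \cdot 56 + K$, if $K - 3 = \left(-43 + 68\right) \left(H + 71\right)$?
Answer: $9933$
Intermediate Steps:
$H = 35$ ($H = 35 + 0 = 35$)
$K = 2653$ ($K = 3 + \left(-43 + 68\right) \left(35 + 71\right) = 3 + 25 \cdot 106 = 3 + 2650 = 2653$)
$130 \cdot 56 + K = 130 \cdot 56 + 2653 = 7280 + 2653 = 9933$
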